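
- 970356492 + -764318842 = -1734675334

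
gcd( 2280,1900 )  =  380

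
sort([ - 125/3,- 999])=[-999,  -  125/3]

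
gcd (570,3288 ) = 6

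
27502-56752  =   - 29250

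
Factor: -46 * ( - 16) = 736 = 2^5*23^1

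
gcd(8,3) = 1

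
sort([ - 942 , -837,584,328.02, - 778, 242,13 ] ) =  [ - 942, - 837, - 778 , 13, 242,328.02 , 584 ] 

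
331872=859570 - 527698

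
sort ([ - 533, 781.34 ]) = [ - 533,  781.34] 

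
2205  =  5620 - 3415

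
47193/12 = 3932 + 3/4 = 3932.75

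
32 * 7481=239392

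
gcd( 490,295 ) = 5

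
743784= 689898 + 53886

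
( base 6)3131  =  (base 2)1010111111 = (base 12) 4A7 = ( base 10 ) 703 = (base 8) 1277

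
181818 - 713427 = - 531609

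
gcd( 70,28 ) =14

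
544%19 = 12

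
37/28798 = 37/28798 = 0.00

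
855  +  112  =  967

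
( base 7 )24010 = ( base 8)14045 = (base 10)6181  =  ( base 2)1100000100101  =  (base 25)9m6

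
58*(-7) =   -  406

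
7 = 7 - 0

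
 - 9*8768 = -78912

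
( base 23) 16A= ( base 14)365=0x2A5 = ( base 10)677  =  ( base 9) 832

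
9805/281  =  9805/281 =34.89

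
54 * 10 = 540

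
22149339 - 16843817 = 5305522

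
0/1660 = 0  =  0.00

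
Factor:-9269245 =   -  5^1*19^1*97571^1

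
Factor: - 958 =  - 2^1*479^1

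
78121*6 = 468726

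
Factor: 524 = 2^2*131^1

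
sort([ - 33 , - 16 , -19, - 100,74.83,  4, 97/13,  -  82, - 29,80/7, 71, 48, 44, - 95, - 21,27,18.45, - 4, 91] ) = [ - 100 ,-95, - 82, - 33 ,  -  29, - 21, - 19, - 16, - 4 , 4 , 97/13,  80/7,18.45,27 , 44,48, 71, 74.83, 91] 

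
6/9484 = 3/4742 = 0.00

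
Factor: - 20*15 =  - 300 = - 2^2  *  3^1*5^2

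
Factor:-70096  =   - 2^4*13^1*337^1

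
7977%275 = 2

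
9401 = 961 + 8440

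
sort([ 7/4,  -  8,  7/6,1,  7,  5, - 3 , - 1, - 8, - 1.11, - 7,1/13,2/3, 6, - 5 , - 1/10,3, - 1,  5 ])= [  -  8, - 8, - 7, - 5, - 3, - 1.11, - 1, - 1, - 1/10,1/13, 2/3, 1, 7/6, 7/4,  3,  5, 5, 6 , 7 ]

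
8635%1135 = 690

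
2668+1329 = 3997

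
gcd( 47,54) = 1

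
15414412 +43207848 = 58622260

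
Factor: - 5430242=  -2^1*17^1*59^1*2707^1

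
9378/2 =4689 = 4689.00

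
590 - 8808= - 8218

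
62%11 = 7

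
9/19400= 9/19400 = 0.00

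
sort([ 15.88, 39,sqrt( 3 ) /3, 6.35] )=[ sqrt(3) /3, 6.35, 15.88,39] 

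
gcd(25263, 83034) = 63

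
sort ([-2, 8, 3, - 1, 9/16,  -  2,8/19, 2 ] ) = [ - 2  , - 2, - 1, 8/19 , 9/16, 2,  3,8 ] 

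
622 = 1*622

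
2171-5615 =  - 3444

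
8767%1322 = 835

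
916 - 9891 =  - 8975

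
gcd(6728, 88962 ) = 2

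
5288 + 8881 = 14169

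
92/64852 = 23/16213= 0.00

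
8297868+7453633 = 15751501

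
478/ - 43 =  - 12 + 38/43=-  11.12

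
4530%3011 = 1519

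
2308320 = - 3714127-- 6022447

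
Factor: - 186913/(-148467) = 457/363 = 3^( - 1 )*11^(-2)*457^1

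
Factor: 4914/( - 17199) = -2/7 = - 2^1 * 7^( - 1) 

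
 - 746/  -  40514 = 373/20257=0.02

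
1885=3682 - 1797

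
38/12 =19/6 = 3.17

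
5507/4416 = 5507/4416 = 1.25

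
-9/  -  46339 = 9/46339 = 0.00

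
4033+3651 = 7684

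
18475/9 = 18475/9 = 2052.78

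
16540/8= 4135/2 = 2067.50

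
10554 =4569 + 5985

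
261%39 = 27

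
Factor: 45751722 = 2^1*3^1 *31^1*245977^1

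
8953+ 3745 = 12698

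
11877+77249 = 89126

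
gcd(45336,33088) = 8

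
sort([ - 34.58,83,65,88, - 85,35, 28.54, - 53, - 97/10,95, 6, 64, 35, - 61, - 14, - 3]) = [ - 85, - 61,-53,-34.58,-14,- 97/10, - 3, 6,28.54 , 35,35,64,65 , 83,88,95] 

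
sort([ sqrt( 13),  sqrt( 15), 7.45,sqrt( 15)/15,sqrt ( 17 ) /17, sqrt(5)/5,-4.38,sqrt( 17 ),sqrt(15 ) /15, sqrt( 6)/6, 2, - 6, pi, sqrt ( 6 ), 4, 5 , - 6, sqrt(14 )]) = [  -  6, - 6, - 4.38, sqrt(17) /17, sqrt( 15) /15, sqrt(15) /15,sqrt ( 6)/6,sqrt( 5)/5 , 2,  sqrt( 6 ), pi, sqrt(13), sqrt(14 ),  sqrt( 15 ), 4, sqrt( 17 ),5, 7.45]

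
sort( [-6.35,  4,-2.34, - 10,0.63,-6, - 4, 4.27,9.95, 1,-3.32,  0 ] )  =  [-10, - 6.35, - 6, - 4,-3.32, - 2.34,0,0.63,1,4,  4.27,  9.95]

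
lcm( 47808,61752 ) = 1482048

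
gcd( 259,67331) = 1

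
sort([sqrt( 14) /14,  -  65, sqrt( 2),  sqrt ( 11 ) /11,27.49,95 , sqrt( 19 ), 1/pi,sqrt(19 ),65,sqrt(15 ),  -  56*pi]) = [ - 56*pi, - 65, sqrt(14 )/14,sqrt(11) /11,1/pi,sqrt(2),sqrt( 15), sqrt(19 ),  sqrt( 19),27.49,65,95]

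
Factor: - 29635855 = -5^1*991^1 * 5981^1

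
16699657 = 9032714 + 7666943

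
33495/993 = 33 + 242/331  =  33.73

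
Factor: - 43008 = - 2^11*3^1*7^1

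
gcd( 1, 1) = 1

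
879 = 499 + 380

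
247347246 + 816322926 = 1063670172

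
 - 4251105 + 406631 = -3844474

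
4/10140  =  1/2535 = 0.00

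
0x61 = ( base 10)97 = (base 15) 67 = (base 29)3a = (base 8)141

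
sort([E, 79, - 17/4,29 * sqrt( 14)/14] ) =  [ - 17/4,E, 29*sqrt( 14) /14,79]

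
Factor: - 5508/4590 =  - 6/5 = - 2^1*3^1*5^( - 1 )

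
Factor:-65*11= - 5^1*11^1*13^1 = - 715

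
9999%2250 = 999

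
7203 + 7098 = 14301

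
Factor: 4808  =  2^3 * 601^1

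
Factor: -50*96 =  - 4800 = - 2^6*3^1 * 5^2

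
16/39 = 16/39 = 0.41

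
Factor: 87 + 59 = 2^1 * 73^1 =146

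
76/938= 38/469= 0.08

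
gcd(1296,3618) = 54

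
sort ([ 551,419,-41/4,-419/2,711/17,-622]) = [-622, - 419/2, - 41/4,711/17, 419,551 ]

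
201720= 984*205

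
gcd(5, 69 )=1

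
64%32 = 0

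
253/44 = 5 + 3/4 = 5.75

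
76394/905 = 76394/905 = 84.41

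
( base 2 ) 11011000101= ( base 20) 46D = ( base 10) 1733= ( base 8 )3305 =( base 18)565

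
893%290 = 23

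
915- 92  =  823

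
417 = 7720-7303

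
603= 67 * 9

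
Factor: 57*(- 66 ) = - 2^1*3^2*11^1*19^1= -3762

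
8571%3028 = 2515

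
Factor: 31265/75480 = 169/408 = 2^(-3 )*3^(  -  1)*13^2*17^( - 1) 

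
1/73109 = 1/73109 = 0.00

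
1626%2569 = 1626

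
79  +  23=102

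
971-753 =218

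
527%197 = 133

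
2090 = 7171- 5081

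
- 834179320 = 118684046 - 952863366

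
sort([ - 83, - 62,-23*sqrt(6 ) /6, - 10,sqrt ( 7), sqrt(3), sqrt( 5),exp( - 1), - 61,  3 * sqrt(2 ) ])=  [ - 83,-62,-61, - 10, - 23*sqrt(6)/6, exp(-1), sqrt(3),sqrt(5 ),sqrt(7 ),3*sqrt(2)]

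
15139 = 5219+9920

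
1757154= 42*41837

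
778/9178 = 389/4589 = 0.08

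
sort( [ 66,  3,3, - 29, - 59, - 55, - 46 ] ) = [-59, - 55, - 46, -29, 3, 3,66 ] 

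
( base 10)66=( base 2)1000010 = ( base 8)102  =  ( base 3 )2110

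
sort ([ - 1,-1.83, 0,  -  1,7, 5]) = [-1.83, -1,-1, 0, 5 , 7] 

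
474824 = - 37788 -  - 512612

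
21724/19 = 1143+7/19 = 1143.37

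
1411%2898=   1411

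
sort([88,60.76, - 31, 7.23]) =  [  -  31 , 7.23,60.76,88]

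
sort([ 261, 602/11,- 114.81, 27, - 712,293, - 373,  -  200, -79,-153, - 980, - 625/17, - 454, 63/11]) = [ - 980 , - 712,  -  454,-373, - 200, - 153, - 114.81, - 79, - 625/17, 63/11, 27, 602/11,261,293 ]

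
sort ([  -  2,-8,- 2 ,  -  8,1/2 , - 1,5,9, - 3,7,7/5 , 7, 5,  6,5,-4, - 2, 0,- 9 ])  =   [ - 9, - 8, - 8,  -  4, - 3 ,-2,-2,  -  2, - 1, 0 , 1/2,7/5, 5,5, 5, 6,7,7,  9] 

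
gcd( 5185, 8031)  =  1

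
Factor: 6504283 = 47^1*  138389^1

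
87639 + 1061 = 88700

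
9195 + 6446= 15641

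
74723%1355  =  198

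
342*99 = 33858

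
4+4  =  8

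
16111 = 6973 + 9138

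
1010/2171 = 1010/2171=0.47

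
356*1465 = 521540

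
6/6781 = 6/6781 = 0.00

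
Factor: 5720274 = 2^1*3^3*7^1*37^1*409^1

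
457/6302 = 457/6302 = 0.07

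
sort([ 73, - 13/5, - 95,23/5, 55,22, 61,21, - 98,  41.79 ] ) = [ - 98, - 95, - 13/5,23/5 , 21,22, 41.79  ,  55,61,73]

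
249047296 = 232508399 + 16538897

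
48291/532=48291/532=90.77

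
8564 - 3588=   4976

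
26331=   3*8777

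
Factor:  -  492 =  - 2^2*3^1 * 41^1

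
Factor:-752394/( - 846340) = 2^ ( - 1)*3^1*5^( - 1)*11^ ( - 1 )*3847^( - 1)*125399^1 = 376197/423170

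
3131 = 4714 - 1583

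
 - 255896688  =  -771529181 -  - 515632493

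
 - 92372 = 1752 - 94124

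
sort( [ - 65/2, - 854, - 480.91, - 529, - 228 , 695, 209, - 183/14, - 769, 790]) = [-854, - 769, - 529, - 480.91, -228,  -  65/2,  -  183/14 , 209,695, 790]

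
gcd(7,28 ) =7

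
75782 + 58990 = 134772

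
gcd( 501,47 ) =1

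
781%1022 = 781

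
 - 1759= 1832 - 3591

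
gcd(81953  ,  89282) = 1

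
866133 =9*96237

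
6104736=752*8118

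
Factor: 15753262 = 2^1 * 7^1*251^1 * 4483^1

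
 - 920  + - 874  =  -1794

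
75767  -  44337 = 31430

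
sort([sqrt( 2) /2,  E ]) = [sqrt (2)/2, E ]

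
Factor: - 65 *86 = - 5590 = -  2^1*5^1 * 13^1*43^1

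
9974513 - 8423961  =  1550552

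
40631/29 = 1401 + 2/29  =  1401.07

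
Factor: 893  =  19^1* 47^1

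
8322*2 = 16644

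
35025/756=11675/252 = 46.33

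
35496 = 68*522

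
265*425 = 112625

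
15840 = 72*220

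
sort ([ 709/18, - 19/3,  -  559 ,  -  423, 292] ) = [ - 559 ,  -  423,-19/3, 709/18,292]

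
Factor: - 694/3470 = -1/5=- 5^( - 1)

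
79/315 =79/315 = 0.25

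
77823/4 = 77823/4 = 19455.75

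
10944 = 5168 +5776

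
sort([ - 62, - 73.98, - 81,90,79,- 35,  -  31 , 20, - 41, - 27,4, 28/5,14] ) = [ - 81, - 73.98 , - 62 , - 41 ,-35, - 31,-27,4,28/5,14, 20,79, 90]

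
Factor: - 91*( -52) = 4732 = 2^2*7^1*13^2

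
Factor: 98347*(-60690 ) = - 5968679430 =- 2^1*3^1*5^1*7^1*17^2*98347^1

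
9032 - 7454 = 1578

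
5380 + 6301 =11681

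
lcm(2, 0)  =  0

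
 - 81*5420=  - 439020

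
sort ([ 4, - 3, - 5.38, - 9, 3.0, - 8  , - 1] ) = [-9,-8, - 5.38, - 3,- 1, 3.0,4]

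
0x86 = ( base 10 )134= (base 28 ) 4m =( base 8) 206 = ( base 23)5J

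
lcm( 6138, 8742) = 288486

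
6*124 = 744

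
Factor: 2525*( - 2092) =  - 5282300 = -2^2*5^2* 101^1*523^1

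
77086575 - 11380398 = 65706177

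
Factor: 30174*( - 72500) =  - 2^3*3^1 * 5^4*29^1*47^1*107^1 = - 2187615000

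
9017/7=1288 + 1/7= 1288.14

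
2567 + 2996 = 5563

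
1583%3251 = 1583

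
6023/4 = 6023/4=1505.75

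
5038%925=413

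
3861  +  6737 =10598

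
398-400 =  - 2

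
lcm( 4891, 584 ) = 39128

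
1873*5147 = 9640331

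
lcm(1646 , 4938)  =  4938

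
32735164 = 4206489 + 28528675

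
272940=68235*4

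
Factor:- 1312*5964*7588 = -2^9*3^1*7^2*41^1*71^1*271^1 = -59374339584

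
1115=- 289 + 1404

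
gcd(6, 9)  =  3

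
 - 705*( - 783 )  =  552015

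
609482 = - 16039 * ( - 38)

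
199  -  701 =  - 502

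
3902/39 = 100 + 2/39 = 100.05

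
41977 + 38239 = 80216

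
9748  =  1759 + 7989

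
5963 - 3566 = 2397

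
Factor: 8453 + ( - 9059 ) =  - 2^1*3^1 * 101^1= - 606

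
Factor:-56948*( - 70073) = 3990517204 = 2^2*23^1*79^1*619^1*887^1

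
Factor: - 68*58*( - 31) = 122264 = 2^3*17^1 * 29^1*31^1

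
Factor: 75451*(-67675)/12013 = -5^2*41^ (- 1)*197^1*293^ (-1)*383^1*2707^1 = - 5106146425/12013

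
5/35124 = 5/35124 = 0.00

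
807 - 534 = 273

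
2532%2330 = 202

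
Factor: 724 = 2^2*181^1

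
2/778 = 1/389 = 0.00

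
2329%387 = 7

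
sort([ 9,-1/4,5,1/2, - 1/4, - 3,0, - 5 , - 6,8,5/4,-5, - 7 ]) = [ - 7, - 6 , - 5,-5, - 3, - 1/4, - 1/4,0,1/2, 5/4,5,8, 9 ] 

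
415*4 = 1660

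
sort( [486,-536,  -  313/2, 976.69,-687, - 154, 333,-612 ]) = [-687, - 612, - 536, - 313/2,-154,333, 486, 976.69] 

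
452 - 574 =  - 122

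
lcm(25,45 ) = 225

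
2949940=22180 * 133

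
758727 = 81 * 9367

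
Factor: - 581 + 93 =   -  2^3*61^1= -488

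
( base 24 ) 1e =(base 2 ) 100110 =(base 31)17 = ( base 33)15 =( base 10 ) 38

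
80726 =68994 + 11732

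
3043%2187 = 856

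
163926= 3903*42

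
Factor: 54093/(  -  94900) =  - 57/100 = - 2^(  -  2) * 3^1*5^( - 2)*19^1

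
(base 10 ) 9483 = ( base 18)1b4f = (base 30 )AG3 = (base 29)b80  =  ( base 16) 250B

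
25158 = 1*25158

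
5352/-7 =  - 765 + 3/7 = -764.57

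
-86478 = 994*( - 87)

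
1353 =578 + 775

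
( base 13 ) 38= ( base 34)1d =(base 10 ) 47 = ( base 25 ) 1m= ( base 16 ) 2f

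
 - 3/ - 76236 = 1/25412 = 0.00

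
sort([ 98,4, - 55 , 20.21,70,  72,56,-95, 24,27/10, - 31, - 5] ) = [ - 95, - 55,- 31, - 5 , 27/10, 4, 20.21, 24, 56, 70,72, 98] 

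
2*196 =392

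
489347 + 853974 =1343321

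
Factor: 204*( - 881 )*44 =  -2^4*3^1*11^1*17^1* 881^1 = -7907856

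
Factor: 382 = 2^1* 191^1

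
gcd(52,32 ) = 4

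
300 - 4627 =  - 4327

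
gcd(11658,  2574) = 6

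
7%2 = 1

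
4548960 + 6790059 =11339019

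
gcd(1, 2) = 1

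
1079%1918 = 1079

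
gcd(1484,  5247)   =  53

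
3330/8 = 416 + 1/4 = 416.25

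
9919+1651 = 11570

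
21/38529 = 7/12843=0.00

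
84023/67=84023/67 =1254.07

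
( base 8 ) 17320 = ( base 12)4694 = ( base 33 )781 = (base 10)7888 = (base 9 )11734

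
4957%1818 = 1321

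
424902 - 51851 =373051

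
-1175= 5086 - 6261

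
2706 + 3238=5944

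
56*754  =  42224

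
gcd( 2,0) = 2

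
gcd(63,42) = 21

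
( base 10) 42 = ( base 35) 17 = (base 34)18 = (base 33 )19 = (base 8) 52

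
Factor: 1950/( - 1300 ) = -3/2 = -2^( - 1)*3^1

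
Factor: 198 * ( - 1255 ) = -248490 =-  2^1*3^2*5^1 * 11^1*251^1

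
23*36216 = 832968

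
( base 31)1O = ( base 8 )67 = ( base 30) 1P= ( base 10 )55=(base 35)1K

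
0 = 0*( - 3194 )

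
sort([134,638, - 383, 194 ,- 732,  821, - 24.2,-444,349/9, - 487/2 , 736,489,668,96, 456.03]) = [-732,-444,  -  383, - 487/2, - 24.2,349/9,96, 134,  194,456.03 , 489,  638, 668,736,821 ]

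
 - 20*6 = -120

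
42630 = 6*7105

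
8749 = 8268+481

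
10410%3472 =3466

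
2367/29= 81 + 18/29  =  81.62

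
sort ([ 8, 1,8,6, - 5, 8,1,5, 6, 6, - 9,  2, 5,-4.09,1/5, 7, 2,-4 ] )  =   [-9, - 5,-4.09, - 4,1/5,1, 1, 2, 2,  5, 5, 6,6,  6, 7, 8,8, 8 ] 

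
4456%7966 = 4456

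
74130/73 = 74130/73 = 1015.48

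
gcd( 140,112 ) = 28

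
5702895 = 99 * 57605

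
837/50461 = 837/50461 =0.02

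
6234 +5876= 12110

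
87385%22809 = 18958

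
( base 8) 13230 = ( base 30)6co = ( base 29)6PD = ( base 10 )5784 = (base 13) 282C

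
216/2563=216/2563 = 0.08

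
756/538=1+109/269 = 1.41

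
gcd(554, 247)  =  1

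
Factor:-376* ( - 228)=85728 = 2^5*3^1*19^1*47^1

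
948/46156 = 237/11539 =0.02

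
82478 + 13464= 95942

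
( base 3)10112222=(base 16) A1F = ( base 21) 5I8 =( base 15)B7B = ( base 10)2591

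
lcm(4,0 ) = 0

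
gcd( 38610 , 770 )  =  110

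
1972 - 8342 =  - 6370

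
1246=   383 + 863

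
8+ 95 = 103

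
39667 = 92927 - 53260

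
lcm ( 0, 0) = 0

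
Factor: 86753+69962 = 5^1 * 13^1*2411^1=156715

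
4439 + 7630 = 12069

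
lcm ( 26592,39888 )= 79776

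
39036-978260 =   -  939224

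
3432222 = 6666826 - 3234604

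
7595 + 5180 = 12775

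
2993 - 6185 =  - 3192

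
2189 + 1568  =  3757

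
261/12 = 87/4 =21.75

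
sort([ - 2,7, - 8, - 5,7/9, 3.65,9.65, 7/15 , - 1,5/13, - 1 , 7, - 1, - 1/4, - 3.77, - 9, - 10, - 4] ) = [- 10,-9 , - 8, - 5, - 4,- 3.77, - 2, - 1, - 1, - 1, - 1/4, 5/13, 7/15, 7/9, 3.65,7,  7, 9.65]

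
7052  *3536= 24935872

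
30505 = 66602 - 36097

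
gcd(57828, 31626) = 6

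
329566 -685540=  -  355974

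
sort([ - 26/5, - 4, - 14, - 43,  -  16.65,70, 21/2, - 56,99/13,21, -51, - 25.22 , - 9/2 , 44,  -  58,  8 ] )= [- 58,-56, - 51,-43,-25.22,-16.65,-14, - 26/5,-9/2, - 4 , 99/13,8, 21/2,21, 44,70]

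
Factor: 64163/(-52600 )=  - 2^( - 3)*5^( - 2 )*11^1*19^1*263^( - 1 )*307^1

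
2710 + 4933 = 7643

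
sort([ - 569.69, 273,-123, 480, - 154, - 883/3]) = [- 569.69 , - 883/3, - 154, - 123, 273, 480]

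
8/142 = 4/71 = 0.06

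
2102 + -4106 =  - 2004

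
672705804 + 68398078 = 741103882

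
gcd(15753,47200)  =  59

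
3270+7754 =11024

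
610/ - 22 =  - 305/11 = - 27.73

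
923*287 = 264901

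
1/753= 1/753 = 0.00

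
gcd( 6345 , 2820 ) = 705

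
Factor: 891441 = 3^2*37^1*2677^1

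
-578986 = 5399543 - 5978529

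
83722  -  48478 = 35244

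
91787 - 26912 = 64875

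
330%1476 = 330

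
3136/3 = 1045 + 1/3 = 1045.33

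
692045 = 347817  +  344228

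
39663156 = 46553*852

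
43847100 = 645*67980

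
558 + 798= 1356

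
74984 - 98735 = -23751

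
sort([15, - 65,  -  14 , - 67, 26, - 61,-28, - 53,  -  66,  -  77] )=[- 77, - 67,-66, - 65, - 61,-53,-28, - 14,15, 26 ] 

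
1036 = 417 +619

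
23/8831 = 23/8831   =  0.00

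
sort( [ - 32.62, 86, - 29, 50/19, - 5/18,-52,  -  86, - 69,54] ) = [ - 86, - 69, - 52, - 32.62,-29, - 5/18, 50/19, 54,86] 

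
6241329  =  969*6441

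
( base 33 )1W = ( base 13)50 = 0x41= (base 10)65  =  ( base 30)25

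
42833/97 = 441 + 56/97 = 441.58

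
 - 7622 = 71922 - 79544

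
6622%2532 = 1558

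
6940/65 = 1388/13 = 106.77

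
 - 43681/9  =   - 4854 + 5/9  =  - 4853.44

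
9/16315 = 9/16315 = 0.00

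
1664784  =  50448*33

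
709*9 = 6381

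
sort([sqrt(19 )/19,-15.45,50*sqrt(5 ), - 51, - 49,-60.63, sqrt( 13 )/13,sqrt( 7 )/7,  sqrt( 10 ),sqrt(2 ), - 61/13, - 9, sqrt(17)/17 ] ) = [-60.63,-51, - 49,-15.45,-9, - 61/13,sqrt(19) /19,sqrt( 17 ) /17, sqrt(13) /13, sqrt( 7 ) /7, sqrt(2 ), sqrt( 10 ), 50*sqrt (5) ] 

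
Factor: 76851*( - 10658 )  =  -819077958 = -2^1*3^2*73^2*8539^1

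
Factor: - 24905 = -5^1 * 17^1*293^1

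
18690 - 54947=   -  36257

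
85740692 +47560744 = 133301436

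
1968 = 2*984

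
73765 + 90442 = 164207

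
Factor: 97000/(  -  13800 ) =  -  485/69= - 3^( - 1 )* 5^1*23^( - 1) * 97^1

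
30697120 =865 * 35488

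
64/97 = 64/97 = 0.66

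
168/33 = 56/11 = 5.09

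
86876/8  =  10859 + 1/2 = 10859.50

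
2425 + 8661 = 11086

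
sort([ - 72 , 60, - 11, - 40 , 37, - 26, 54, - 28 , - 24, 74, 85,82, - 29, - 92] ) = [ - 92, - 72,  -  40,-29, - 28 , - 26, - 24, - 11,37, 54, 60 , 74,82,85]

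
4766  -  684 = 4082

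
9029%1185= 734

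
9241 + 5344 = 14585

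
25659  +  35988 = 61647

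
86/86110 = 43/43055 = 0.00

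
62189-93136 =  - 30947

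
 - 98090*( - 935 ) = 91714150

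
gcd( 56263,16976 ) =1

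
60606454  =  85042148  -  24435694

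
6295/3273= 1 + 3022/3273 = 1.92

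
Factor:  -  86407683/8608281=-28802561/2869427 = - 11^(  -  1)*43^1* 59^1*11353^1*260857^( - 1)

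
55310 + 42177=97487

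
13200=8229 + 4971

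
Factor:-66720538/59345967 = - 2^1*3^ (-1 )*19781989^( - 1)*33360269^1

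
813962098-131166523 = 682795575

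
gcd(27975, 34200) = 75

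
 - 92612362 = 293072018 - 385684380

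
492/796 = 123/199 = 0.62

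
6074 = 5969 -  - 105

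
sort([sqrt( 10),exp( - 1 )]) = [exp( - 1), sqrt( 10)]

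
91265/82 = 91265/82 = 1112.99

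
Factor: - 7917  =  -3^1*7^1 * 13^1*29^1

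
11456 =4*2864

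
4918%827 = 783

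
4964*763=3787532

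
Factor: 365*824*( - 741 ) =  - 222863160  =  - 2^3*3^1*5^1*13^1*19^1*73^1 * 103^1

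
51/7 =51/7 = 7.29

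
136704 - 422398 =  - 285694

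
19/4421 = 19/4421 = 0.00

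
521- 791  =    -  270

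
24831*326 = 8094906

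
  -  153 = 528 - 681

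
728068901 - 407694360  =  320374541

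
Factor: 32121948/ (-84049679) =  - 2^2*3^1*7^(-1) * 53^( - 1 )*173^1*15473^1*226549^( - 1 ) 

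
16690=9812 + 6878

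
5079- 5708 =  - 629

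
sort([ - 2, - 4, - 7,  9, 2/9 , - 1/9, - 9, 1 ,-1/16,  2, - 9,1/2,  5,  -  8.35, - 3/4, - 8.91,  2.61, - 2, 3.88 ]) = [ - 9,  -  9, - 8.91, - 8.35 , - 7, - 4, - 2,  -  2, - 3/4, -1/9, - 1/16,2/9, 1/2,1,2,2.61,  3.88 , 5, 9] 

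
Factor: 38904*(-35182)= - 1368720528 =-  2^4*3^1*7^2 * 359^1* 1621^1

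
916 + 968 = 1884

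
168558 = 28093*6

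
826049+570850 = 1396899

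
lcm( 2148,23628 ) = 23628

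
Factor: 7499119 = 7499119^1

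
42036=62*678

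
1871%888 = 95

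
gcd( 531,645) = 3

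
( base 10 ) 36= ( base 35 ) 11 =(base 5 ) 121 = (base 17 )22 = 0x24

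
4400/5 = 880 = 880.00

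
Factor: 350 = 2^1*5^2 * 7^1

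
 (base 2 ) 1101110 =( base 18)62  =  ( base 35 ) 35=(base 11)a0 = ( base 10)110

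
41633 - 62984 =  - 21351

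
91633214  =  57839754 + 33793460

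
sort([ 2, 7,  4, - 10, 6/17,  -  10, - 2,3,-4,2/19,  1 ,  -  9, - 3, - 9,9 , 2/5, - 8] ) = [ - 10, - 10, - 9, -9, - 8,-4, - 3, - 2,2/19,6/17,2/5, 1, 2,3, 4, 7, 9] 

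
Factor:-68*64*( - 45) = 195840= 2^8*3^2* 5^1 * 17^1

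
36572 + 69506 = 106078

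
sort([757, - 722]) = [ - 722, 757]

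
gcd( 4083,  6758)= 1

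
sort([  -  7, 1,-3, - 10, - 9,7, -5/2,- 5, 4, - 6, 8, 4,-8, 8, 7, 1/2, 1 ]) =[ - 10, - 9,- 8, - 7, - 6, - 5, -3, - 5/2, 1/2,1,1, 4,4, 7, 7, 8, 8]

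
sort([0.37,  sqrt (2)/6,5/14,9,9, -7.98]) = [ - 7.98,sqrt ( 2)/6,5/14,0.37,9,9] 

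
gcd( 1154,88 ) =2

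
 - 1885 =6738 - 8623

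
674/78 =8+25/39 = 8.64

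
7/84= 1/12 = 0.08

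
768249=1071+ 767178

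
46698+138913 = 185611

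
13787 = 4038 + 9749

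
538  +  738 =1276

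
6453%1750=1203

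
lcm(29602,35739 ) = 2930598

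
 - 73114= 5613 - 78727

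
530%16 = 2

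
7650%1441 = 445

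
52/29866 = 26/14933 = 0.00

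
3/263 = 3/263 = 0.01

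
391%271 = 120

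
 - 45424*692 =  - 31433408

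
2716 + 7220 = 9936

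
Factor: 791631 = 3^2*87959^1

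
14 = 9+5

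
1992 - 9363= - 7371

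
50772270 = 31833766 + 18938504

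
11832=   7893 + 3939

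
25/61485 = 5/12297  =  0.00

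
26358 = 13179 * 2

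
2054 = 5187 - 3133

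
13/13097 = 13/13097   =  0.00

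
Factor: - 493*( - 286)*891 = 2^1*3^4 * 11^2*13^1*17^1*29^1  =  125629218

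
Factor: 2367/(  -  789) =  - 3 = -3^1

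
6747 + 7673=14420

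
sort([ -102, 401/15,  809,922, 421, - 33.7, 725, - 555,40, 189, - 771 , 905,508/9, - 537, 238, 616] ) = [-771, - 555, - 537,-102,-33.7, 401/15, 40, 508/9,189, 238 , 421,616, 725,809,905, 922 ] 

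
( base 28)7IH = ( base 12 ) 3589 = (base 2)1011101111001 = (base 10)6009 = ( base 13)2973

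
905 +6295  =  7200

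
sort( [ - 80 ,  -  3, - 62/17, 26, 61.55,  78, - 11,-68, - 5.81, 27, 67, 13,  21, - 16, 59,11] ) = [ - 80,- 68, - 16, - 11, - 5.81, - 62/17, - 3, 11, 13, 21,26, 27, 59, 61.55,67, 78]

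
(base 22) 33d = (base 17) 551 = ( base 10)1531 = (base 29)1nn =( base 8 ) 2773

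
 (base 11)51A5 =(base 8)15353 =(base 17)16E6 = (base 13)31A1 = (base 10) 6891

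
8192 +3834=12026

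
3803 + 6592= 10395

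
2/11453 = 2/11453 = 0.00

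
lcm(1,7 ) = 7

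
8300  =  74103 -65803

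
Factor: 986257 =986257^1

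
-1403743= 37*( - 37939) 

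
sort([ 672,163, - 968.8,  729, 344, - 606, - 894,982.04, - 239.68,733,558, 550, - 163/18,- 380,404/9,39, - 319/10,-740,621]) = [ - 968.8,-894,-740, - 606, -380, - 239.68, - 319/10 , - 163/18, 39,404/9, 163,344,550, 558,621, 672, 729,  733, 982.04]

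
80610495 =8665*9303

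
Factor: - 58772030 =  - 2^1 * 5^1*761^1 *7723^1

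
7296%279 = 42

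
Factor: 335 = 5^1 * 67^1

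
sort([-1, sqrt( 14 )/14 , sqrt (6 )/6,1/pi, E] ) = [ - 1,sqrt( 14 ) /14,1/pi, sqrt( 6)/6, E] 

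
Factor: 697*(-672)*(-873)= 408899232 = 2^5*3^3*7^1 * 17^1*41^1*97^1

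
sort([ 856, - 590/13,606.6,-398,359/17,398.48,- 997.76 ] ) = [ - 997.76, -398, -590/13, 359/17, 398.48, 606.6,856] 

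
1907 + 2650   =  4557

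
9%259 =9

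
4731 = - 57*(-83 ) 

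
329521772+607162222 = 936683994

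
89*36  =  3204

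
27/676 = 27/676   =  0.04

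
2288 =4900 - 2612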